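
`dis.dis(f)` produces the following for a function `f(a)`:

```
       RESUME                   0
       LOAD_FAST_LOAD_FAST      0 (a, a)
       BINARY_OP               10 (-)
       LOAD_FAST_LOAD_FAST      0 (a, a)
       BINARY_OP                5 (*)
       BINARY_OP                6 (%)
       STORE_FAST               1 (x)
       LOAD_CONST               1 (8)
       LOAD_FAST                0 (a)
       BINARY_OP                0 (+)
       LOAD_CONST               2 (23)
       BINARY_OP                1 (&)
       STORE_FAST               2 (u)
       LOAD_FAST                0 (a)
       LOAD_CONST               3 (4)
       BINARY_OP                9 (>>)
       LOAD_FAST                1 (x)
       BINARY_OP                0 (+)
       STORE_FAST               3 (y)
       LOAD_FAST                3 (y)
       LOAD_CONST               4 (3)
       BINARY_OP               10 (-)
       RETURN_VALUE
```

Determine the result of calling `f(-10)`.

LOAD_FAST_LOAD_FAST a,a → push -10,-10. Stack: [-10, -10]
BINARY_OP - → -10 - -10 = 0. Stack: [0]
LOAD_FAST_LOAD_FAST a,a → push -10,-10. Stack: [0, -10, -10]
BINARY_OP * → -10 * -10 = 100. Stack: [0, 100]
BINARY_OP % → 0 % 100 = 0. Stack: [0]
STORE_FAST x → x=0. Stack: []
LOAD_CONST → push 8. Stack: [8]
LOAD_FAST a → push -10. Stack: [8, -10]
BINARY_OP + → 8 + -10 = -2. Stack: [-2]
LOAD_CONST → push 23. Stack: [-2, 23]
BINARY_OP & → -2 & 23 = 22. Stack: [22]
STORE_FAST u → u=22. Stack: []
LOAD_FAST a → push -10. Stack: [-10]
LOAD_CONST → push 4. Stack: [-10, 4]
BINARY_OP >> → -10 >> 4 = -1. Stack: [-1]
LOAD_FAST x → push 0. Stack: [-1, 0]
BINARY_OP + → -1 + 0 = -1. Stack: [-1]
STORE_FAST y → y=-1. Stack: []
LOAD_FAST y → push -1. Stack: [-1]
LOAD_CONST → push 3. Stack: [-1, 3]
BINARY_OP - → -1 - 3 = -4. Stack: [-4]
RETURN_VALUE → return -4.

-4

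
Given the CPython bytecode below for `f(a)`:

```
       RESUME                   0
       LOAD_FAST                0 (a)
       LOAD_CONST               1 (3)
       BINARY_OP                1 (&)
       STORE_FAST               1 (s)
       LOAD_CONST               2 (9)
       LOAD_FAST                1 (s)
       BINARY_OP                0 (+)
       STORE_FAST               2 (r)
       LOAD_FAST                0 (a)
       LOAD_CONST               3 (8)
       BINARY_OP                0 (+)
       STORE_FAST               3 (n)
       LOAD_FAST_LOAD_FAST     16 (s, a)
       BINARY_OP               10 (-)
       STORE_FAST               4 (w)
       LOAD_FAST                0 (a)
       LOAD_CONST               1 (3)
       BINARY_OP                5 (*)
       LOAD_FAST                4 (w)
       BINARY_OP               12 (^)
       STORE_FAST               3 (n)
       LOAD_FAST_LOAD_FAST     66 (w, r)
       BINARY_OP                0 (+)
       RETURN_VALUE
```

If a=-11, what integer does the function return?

22

LOAD_FAST a → push -11. Stack: [-11]
LOAD_CONST → push 3. Stack: [-11, 3]
BINARY_OP & → -11 & 3 = 1. Stack: [1]
STORE_FAST s → s=1. Stack: []
LOAD_CONST → push 9. Stack: [9]
LOAD_FAST s → push 1. Stack: [9, 1]
BINARY_OP + → 9 + 1 = 10. Stack: [10]
STORE_FAST r → r=10. Stack: []
LOAD_FAST a → push -11. Stack: [-11]
LOAD_CONST → push 8. Stack: [-11, 8]
BINARY_OP + → -11 + 8 = -3. Stack: [-3]
STORE_FAST n → n=-3. Stack: []
LOAD_FAST_LOAD_FAST s,a → push 1,-11. Stack: [1, -11]
BINARY_OP - → 1 - -11 = 12. Stack: [12]
STORE_FAST w → w=12. Stack: []
LOAD_FAST a → push -11. Stack: [-11]
LOAD_CONST → push 3. Stack: [-11, 3]
BINARY_OP * → -11 * 3 = -33. Stack: [-33]
LOAD_FAST w → push 12. Stack: [-33, 12]
BINARY_OP ^ → -33 ^ 12 = -45. Stack: [-45]
STORE_FAST n → n=-45. Stack: []
LOAD_FAST_LOAD_FAST w,r → push 12,10. Stack: [12, 10]
BINARY_OP + → 12 + 10 = 22. Stack: [22]
RETURN_VALUE → return 22.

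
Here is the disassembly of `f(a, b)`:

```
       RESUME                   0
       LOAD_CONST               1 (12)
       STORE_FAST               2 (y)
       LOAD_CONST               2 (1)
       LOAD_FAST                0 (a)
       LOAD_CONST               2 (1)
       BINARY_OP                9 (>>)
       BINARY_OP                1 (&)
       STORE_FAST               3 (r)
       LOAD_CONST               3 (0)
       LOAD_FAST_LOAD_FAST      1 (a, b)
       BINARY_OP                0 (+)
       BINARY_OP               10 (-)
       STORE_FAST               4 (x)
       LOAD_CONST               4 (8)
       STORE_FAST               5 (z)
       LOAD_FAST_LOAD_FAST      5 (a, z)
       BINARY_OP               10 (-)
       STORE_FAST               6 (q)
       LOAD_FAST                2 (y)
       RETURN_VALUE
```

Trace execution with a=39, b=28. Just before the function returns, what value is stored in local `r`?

1

LOAD_CONST → push 12. Stack: [12]
STORE_FAST y → y=12. Stack: []
LOAD_CONST → push 1. Stack: [1]
LOAD_FAST a → push 39. Stack: [1, 39]
LOAD_CONST → push 1. Stack: [1, 39, 1]
BINARY_OP >> → 39 >> 1 = 19. Stack: [1, 19]
BINARY_OP & → 1 & 19 = 1. Stack: [1]
STORE_FAST r → r=1. Stack: []
LOAD_CONST → push 0. Stack: [0]
LOAD_FAST_LOAD_FAST a,b → push 39,28. Stack: [0, 39, 28]
BINARY_OP + → 39 + 28 = 67. Stack: [0, 67]
BINARY_OP - → 0 - 67 = -67. Stack: [-67]
STORE_FAST x → x=-67. Stack: []
LOAD_CONST → push 8. Stack: [8]
STORE_FAST z → z=8. Stack: []
LOAD_FAST_LOAD_FAST a,z → push 39,8. Stack: [39, 8]
BINARY_OP - → 39 - 8 = 31. Stack: [31]
STORE_FAST q → q=31. Stack: []
LOAD_FAST y → push 12. Stack: [12]
RETURN_VALUE → return 12.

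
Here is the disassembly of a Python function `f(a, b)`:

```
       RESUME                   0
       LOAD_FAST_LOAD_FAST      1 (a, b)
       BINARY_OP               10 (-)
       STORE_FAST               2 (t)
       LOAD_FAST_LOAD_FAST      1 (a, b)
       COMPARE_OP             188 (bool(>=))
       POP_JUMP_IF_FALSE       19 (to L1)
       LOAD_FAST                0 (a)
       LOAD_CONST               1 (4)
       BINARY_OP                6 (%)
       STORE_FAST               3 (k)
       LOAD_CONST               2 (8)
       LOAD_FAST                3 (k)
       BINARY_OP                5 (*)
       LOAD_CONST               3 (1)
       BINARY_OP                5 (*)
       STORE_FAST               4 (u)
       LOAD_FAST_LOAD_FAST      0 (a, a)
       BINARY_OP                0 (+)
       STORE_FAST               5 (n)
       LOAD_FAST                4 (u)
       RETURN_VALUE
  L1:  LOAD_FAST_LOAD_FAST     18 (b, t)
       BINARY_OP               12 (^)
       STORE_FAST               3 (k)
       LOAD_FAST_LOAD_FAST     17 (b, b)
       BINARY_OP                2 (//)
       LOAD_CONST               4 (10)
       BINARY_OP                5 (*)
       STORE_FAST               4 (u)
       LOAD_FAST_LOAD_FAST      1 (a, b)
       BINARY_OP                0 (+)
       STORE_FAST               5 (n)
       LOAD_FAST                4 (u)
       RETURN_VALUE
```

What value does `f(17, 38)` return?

10

LOAD_FAST_LOAD_FAST a,b → push 17,38. Stack: [17, 38]
BINARY_OP - → 17 - 38 = -21. Stack: [-21]
STORE_FAST t → t=-21. Stack: []
LOAD_FAST_LOAD_FAST a,b → push 17,38. Stack: [17, 38]
COMPARE_OP bool(>=) → 17 vs 38 = False. Stack: [False]
POP_JUMP_IF_FALSE → pop False; jump. Stack: []
LOAD_FAST_LOAD_FAST b,t → push 38,-21. Stack: [38, -21]
BINARY_OP ^ → 38 ^ -21 = -51. Stack: [-51]
STORE_FAST k → k=-51. Stack: []
LOAD_FAST_LOAD_FAST b,b → push 38,38. Stack: [38, 38]
BINARY_OP // → 38 // 38 = 1. Stack: [1]
LOAD_CONST → push 10. Stack: [1, 10]
BINARY_OP * → 1 * 10 = 10. Stack: [10]
STORE_FAST u → u=10. Stack: []
LOAD_FAST_LOAD_FAST a,b → push 17,38. Stack: [17, 38]
BINARY_OP + → 17 + 38 = 55. Stack: [55]
STORE_FAST n → n=55. Stack: []
LOAD_FAST u → push 10. Stack: [10]
RETURN_VALUE → return 10.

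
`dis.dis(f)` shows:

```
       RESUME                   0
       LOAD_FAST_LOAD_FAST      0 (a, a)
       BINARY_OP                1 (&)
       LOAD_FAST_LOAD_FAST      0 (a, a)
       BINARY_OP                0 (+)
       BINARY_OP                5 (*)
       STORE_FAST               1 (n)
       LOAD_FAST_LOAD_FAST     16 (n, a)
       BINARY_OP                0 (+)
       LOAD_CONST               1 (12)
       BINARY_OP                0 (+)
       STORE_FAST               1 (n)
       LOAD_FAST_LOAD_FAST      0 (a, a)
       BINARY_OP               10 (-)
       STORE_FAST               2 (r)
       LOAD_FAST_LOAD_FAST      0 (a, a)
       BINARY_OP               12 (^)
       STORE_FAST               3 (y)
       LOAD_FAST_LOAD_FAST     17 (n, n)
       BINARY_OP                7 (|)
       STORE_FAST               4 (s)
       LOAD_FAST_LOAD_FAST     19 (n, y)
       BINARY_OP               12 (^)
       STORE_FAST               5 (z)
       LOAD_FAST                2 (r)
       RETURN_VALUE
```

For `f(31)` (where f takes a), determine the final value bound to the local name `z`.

1965

LOAD_FAST_LOAD_FAST a,a → push 31,31. Stack: [31, 31]
BINARY_OP & → 31 & 31 = 31. Stack: [31]
LOAD_FAST_LOAD_FAST a,a → push 31,31. Stack: [31, 31, 31]
BINARY_OP + → 31 + 31 = 62. Stack: [31, 62]
BINARY_OP * → 31 * 62 = 1922. Stack: [1922]
STORE_FAST n → n=1922. Stack: []
LOAD_FAST_LOAD_FAST n,a → push 1922,31. Stack: [1922, 31]
BINARY_OP + → 1922 + 31 = 1953. Stack: [1953]
LOAD_CONST → push 12. Stack: [1953, 12]
BINARY_OP + → 1953 + 12 = 1965. Stack: [1965]
STORE_FAST n → n=1965. Stack: []
LOAD_FAST_LOAD_FAST a,a → push 31,31. Stack: [31, 31]
BINARY_OP - → 31 - 31 = 0. Stack: [0]
STORE_FAST r → r=0. Stack: []
LOAD_FAST_LOAD_FAST a,a → push 31,31. Stack: [31, 31]
BINARY_OP ^ → 31 ^ 31 = 0. Stack: [0]
STORE_FAST y → y=0. Stack: []
LOAD_FAST_LOAD_FAST n,n → push 1965,1965. Stack: [1965, 1965]
BINARY_OP | → 1965 | 1965 = 1965. Stack: [1965]
STORE_FAST s → s=1965. Stack: []
LOAD_FAST_LOAD_FAST n,y → push 1965,0. Stack: [1965, 0]
BINARY_OP ^ → 1965 ^ 0 = 1965. Stack: [1965]
STORE_FAST z → z=1965. Stack: []
LOAD_FAST r → push 0. Stack: [0]
RETURN_VALUE → return 0.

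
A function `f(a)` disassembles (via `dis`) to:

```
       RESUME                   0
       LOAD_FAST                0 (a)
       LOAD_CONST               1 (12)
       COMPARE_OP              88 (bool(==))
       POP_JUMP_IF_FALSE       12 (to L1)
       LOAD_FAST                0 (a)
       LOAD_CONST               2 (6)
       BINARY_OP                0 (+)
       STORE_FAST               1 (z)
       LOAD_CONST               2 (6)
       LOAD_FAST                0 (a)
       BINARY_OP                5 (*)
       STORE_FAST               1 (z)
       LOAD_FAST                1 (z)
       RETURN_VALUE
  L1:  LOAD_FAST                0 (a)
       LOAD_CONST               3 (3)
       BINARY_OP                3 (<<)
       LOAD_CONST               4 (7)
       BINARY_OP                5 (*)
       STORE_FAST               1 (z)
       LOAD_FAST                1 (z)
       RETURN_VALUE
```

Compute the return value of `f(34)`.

LOAD_FAST a → push 34. Stack: [34]
LOAD_CONST → push 12. Stack: [34, 12]
COMPARE_OP bool(==) → 34 vs 12 = False. Stack: [False]
POP_JUMP_IF_FALSE → pop False; jump. Stack: []
LOAD_FAST a → push 34. Stack: [34]
LOAD_CONST → push 3. Stack: [34, 3]
BINARY_OP << → 34 << 3 = 272. Stack: [272]
LOAD_CONST → push 7. Stack: [272, 7]
BINARY_OP * → 272 * 7 = 1904. Stack: [1904]
STORE_FAST z → z=1904. Stack: []
LOAD_FAST z → push 1904. Stack: [1904]
RETURN_VALUE → return 1904.

1904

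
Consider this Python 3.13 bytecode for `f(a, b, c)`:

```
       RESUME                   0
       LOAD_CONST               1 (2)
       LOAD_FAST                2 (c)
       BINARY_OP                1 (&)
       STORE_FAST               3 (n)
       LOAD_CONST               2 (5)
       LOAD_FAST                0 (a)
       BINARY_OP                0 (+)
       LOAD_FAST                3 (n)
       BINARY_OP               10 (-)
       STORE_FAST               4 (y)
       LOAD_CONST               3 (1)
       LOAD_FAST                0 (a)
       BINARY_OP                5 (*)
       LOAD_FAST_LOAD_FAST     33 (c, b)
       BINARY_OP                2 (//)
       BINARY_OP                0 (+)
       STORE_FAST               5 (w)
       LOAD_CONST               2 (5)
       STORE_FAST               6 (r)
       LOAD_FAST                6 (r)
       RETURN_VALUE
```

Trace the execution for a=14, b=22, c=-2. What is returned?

LOAD_CONST → push 2. Stack: [2]
LOAD_FAST c → push -2. Stack: [2, -2]
BINARY_OP & → 2 & -2 = 2. Stack: [2]
STORE_FAST n → n=2. Stack: []
LOAD_CONST → push 5. Stack: [5]
LOAD_FAST a → push 14. Stack: [5, 14]
BINARY_OP + → 5 + 14 = 19. Stack: [19]
LOAD_FAST n → push 2. Stack: [19, 2]
BINARY_OP - → 19 - 2 = 17. Stack: [17]
STORE_FAST y → y=17. Stack: []
LOAD_CONST → push 1. Stack: [1]
LOAD_FAST a → push 14. Stack: [1, 14]
BINARY_OP * → 1 * 14 = 14. Stack: [14]
LOAD_FAST_LOAD_FAST c,b → push -2,22. Stack: [14, -2, 22]
BINARY_OP // → -2 // 22 = -1. Stack: [14, -1]
BINARY_OP + → 14 + -1 = 13. Stack: [13]
STORE_FAST w → w=13. Stack: []
LOAD_CONST → push 5. Stack: [5]
STORE_FAST r → r=5. Stack: []
LOAD_FAST r → push 5. Stack: [5]
RETURN_VALUE → return 5.

5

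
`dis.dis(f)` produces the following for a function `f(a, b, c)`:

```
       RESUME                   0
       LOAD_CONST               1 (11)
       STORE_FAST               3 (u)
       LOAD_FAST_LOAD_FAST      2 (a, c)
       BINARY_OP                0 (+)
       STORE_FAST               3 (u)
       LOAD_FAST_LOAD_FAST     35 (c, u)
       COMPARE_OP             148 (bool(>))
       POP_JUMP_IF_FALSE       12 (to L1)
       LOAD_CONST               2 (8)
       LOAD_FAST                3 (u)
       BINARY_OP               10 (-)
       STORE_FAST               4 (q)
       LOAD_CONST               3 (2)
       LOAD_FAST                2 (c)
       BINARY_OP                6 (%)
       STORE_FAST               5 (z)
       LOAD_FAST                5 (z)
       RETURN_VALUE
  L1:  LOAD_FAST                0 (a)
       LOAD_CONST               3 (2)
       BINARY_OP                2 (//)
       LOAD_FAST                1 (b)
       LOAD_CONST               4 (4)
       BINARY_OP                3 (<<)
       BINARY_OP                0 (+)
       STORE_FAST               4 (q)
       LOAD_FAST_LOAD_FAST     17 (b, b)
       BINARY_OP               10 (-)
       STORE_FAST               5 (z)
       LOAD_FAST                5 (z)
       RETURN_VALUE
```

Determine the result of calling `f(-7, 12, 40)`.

2

LOAD_CONST → push 11. Stack: [11]
STORE_FAST u → u=11. Stack: []
LOAD_FAST_LOAD_FAST a,c → push -7,40. Stack: [-7, 40]
BINARY_OP + → -7 + 40 = 33. Stack: [33]
STORE_FAST u → u=33. Stack: []
LOAD_FAST_LOAD_FAST c,u → push 40,33. Stack: [40, 33]
COMPARE_OP bool(>) → 40 vs 33 = True. Stack: [True]
POP_JUMP_IF_FALSE → pop True; no jump. Stack: []
LOAD_CONST → push 8. Stack: [8]
LOAD_FAST u → push 33. Stack: [8, 33]
BINARY_OP - → 8 - 33 = -25. Stack: [-25]
STORE_FAST q → q=-25. Stack: []
LOAD_CONST → push 2. Stack: [2]
LOAD_FAST c → push 40. Stack: [2, 40]
BINARY_OP % → 2 % 40 = 2. Stack: [2]
STORE_FAST z → z=2. Stack: []
LOAD_FAST z → push 2. Stack: [2]
RETURN_VALUE → return 2.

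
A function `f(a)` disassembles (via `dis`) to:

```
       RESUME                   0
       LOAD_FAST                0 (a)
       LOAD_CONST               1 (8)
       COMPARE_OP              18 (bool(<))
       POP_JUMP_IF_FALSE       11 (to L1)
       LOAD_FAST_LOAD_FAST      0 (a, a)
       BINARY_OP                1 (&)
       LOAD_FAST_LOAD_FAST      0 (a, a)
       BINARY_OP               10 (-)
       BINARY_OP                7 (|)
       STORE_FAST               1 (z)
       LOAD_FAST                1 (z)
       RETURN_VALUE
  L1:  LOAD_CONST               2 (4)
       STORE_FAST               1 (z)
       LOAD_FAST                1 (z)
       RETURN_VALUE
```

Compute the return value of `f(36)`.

4

LOAD_FAST a → push 36. Stack: [36]
LOAD_CONST → push 8. Stack: [36, 8]
COMPARE_OP bool(<) → 36 vs 8 = False. Stack: [False]
POP_JUMP_IF_FALSE → pop False; jump. Stack: []
LOAD_CONST → push 4. Stack: [4]
STORE_FAST z → z=4. Stack: []
LOAD_FAST z → push 4. Stack: [4]
RETURN_VALUE → return 4.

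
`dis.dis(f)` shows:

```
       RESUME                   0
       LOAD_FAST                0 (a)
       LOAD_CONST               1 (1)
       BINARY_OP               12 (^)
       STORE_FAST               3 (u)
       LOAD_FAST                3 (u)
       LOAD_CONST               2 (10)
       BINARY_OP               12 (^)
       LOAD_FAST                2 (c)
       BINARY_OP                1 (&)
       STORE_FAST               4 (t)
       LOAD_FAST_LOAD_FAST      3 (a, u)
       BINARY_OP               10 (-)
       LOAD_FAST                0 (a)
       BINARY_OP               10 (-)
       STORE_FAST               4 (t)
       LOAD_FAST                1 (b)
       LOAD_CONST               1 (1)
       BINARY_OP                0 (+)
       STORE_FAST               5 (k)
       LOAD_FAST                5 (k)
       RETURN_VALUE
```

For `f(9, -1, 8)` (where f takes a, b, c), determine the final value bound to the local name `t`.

-8

LOAD_FAST a → push 9. Stack: [9]
LOAD_CONST → push 1. Stack: [9, 1]
BINARY_OP ^ → 9 ^ 1 = 8. Stack: [8]
STORE_FAST u → u=8. Stack: []
LOAD_FAST u → push 8. Stack: [8]
LOAD_CONST → push 10. Stack: [8, 10]
BINARY_OP ^ → 8 ^ 10 = 2. Stack: [2]
LOAD_FAST c → push 8. Stack: [2, 8]
BINARY_OP & → 2 & 8 = 0. Stack: [0]
STORE_FAST t → t=0. Stack: []
LOAD_FAST_LOAD_FAST a,u → push 9,8. Stack: [9, 8]
BINARY_OP - → 9 - 8 = 1. Stack: [1]
LOAD_FAST a → push 9. Stack: [1, 9]
BINARY_OP - → 1 - 9 = -8. Stack: [-8]
STORE_FAST t → t=-8. Stack: []
LOAD_FAST b → push -1. Stack: [-1]
LOAD_CONST → push 1. Stack: [-1, 1]
BINARY_OP + → -1 + 1 = 0. Stack: [0]
STORE_FAST k → k=0. Stack: []
LOAD_FAST k → push 0. Stack: [0]
RETURN_VALUE → return 0.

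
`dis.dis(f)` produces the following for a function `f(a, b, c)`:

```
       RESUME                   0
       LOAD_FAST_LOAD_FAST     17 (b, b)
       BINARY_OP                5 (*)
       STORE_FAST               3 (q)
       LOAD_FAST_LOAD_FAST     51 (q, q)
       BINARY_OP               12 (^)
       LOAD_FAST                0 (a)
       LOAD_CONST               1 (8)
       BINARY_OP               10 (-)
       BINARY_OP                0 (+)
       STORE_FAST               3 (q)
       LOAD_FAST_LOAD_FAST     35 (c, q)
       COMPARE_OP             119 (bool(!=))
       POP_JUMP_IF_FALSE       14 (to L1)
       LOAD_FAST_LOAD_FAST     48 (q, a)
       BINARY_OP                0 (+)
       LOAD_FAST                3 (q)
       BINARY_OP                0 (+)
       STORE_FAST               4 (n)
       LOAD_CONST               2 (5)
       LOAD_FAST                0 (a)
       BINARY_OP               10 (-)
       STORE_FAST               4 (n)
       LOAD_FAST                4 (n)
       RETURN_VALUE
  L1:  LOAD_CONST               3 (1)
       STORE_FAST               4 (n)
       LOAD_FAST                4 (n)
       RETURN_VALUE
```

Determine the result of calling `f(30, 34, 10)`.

LOAD_FAST_LOAD_FAST b,b → push 34,34. Stack: [34, 34]
BINARY_OP * → 34 * 34 = 1156. Stack: [1156]
STORE_FAST q → q=1156. Stack: []
LOAD_FAST_LOAD_FAST q,q → push 1156,1156. Stack: [1156, 1156]
BINARY_OP ^ → 1156 ^ 1156 = 0. Stack: [0]
LOAD_FAST a → push 30. Stack: [0, 30]
LOAD_CONST → push 8. Stack: [0, 30, 8]
BINARY_OP - → 30 - 8 = 22. Stack: [0, 22]
BINARY_OP + → 0 + 22 = 22. Stack: [22]
STORE_FAST q → q=22. Stack: []
LOAD_FAST_LOAD_FAST c,q → push 10,22. Stack: [10, 22]
COMPARE_OP bool(!=) → 10 vs 22 = True. Stack: [True]
POP_JUMP_IF_FALSE → pop True; no jump. Stack: []
LOAD_FAST_LOAD_FAST q,a → push 22,30. Stack: [22, 30]
BINARY_OP + → 22 + 30 = 52. Stack: [52]
LOAD_FAST q → push 22. Stack: [52, 22]
BINARY_OP + → 52 + 22 = 74. Stack: [74]
STORE_FAST n → n=74. Stack: []
LOAD_CONST → push 5. Stack: [5]
LOAD_FAST a → push 30. Stack: [5, 30]
BINARY_OP - → 5 - 30 = -25. Stack: [-25]
STORE_FAST n → n=-25. Stack: []
LOAD_FAST n → push -25. Stack: [-25]
RETURN_VALUE → return -25.

-25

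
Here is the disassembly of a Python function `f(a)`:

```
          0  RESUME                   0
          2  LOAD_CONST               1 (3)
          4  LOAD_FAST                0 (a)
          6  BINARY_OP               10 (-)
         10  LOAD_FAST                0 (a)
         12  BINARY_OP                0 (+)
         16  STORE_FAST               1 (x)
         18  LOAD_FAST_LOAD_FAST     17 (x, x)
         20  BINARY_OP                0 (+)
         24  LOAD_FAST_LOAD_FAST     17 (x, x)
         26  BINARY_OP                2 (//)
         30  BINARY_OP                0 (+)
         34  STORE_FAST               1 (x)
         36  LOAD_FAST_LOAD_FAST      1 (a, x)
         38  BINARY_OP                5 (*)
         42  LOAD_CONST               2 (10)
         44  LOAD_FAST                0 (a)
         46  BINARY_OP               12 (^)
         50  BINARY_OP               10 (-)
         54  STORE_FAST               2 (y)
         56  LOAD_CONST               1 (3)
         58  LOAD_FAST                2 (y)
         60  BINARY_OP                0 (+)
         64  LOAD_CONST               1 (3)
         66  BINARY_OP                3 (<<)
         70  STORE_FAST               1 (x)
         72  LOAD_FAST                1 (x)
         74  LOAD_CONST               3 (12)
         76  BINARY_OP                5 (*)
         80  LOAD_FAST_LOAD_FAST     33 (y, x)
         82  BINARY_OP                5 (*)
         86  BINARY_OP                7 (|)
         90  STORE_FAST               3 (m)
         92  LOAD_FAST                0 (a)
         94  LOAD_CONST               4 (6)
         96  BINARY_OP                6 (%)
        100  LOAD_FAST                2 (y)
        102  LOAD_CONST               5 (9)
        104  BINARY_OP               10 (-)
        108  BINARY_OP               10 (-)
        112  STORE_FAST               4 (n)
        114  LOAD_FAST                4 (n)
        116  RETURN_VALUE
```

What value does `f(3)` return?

0

LOAD_CONST → push 3. Stack: [3]
LOAD_FAST a → push 3. Stack: [3, 3]
BINARY_OP - → 3 - 3 = 0. Stack: [0]
LOAD_FAST a → push 3. Stack: [0, 3]
BINARY_OP + → 0 + 3 = 3. Stack: [3]
STORE_FAST x → x=3. Stack: []
LOAD_FAST_LOAD_FAST x,x → push 3,3. Stack: [3, 3]
BINARY_OP + → 3 + 3 = 6. Stack: [6]
LOAD_FAST_LOAD_FAST x,x → push 3,3. Stack: [6, 3, 3]
BINARY_OP // → 3 // 3 = 1. Stack: [6, 1]
BINARY_OP + → 6 + 1 = 7. Stack: [7]
STORE_FAST x → x=7. Stack: []
LOAD_FAST_LOAD_FAST a,x → push 3,7. Stack: [3, 7]
BINARY_OP * → 3 * 7 = 21. Stack: [21]
LOAD_CONST → push 10. Stack: [21, 10]
LOAD_FAST a → push 3. Stack: [21, 10, 3]
BINARY_OP ^ → 10 ^ 3 = 9. Stack: [21, 9]
BINARY_OP - → 21 - 9 = 12. Stack: [12]
STORE_FAST y → y=12. Stack: []
LOAD_CONST → push 3. Stack: [3]
LOAD_FAST y → push 12. Stack: [3, 12]
BINARY_OP + → 3 + 12 = 15. Stack: [15]
LOAD_CONST → push 3. Stack: [15, 3]
BINARY_OP << → 15 << 3 = 120. Stack: [120]
STORE_FAST x → x=120. Stack: []
LOAD_FAST x → push 120. Stack: [120]
LOAD_CONST → push 12. Stack: [120, 12]
BINARY_OP * → 120 * 12 = 1440. Stack: [1440]
LOAD_FAST_LOAD_FAST y,x → push 12,120. Stack: [1440, 12, 120]
BINARY_OP * → 12 * 120 = 1440. Stack: [1440, 1440]
BINARY_OP | → 1440 | 1440 = 1440. Stack: [1440]
STORE_FAST m → m=1440. Stack: []
LOAD_FAST a → push 3. Stack: [3]
LOAD_CONST → push 6. Stack: [3, 6]
BINARY_OP % → 3 % 6 = 3. Stack: [3]
LOAD_FAST y → push 12. Stack: [3, 12]
LOAD_CONST → push 9. Stack: [3, 12, 9]
BINARY_OP - → 12 - 9 = 3. Stack: [3, 3]
BINARY_OP - → 3 - 3 = 0. Stack: [0]
STORE_FAST n → n=0. Stack: []
LOAD_FAST n → push 0. Stack: [0]
RETURN_VALUE → return 0.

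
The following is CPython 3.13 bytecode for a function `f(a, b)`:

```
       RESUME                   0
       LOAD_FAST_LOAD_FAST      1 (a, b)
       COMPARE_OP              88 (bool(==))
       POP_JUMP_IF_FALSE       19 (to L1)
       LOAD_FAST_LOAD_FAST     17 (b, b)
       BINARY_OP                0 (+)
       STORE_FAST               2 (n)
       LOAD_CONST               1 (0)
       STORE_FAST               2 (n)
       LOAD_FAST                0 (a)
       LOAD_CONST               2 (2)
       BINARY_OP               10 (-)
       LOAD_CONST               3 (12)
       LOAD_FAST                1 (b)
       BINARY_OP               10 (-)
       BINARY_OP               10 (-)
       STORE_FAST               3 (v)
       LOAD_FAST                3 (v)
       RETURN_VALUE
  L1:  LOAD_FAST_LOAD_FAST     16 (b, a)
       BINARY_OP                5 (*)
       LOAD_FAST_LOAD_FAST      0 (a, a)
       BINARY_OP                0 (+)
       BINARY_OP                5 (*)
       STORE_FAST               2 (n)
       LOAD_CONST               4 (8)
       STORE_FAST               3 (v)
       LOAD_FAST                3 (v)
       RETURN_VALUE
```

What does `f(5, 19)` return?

8

LOAD_FAST_LOAD_FAST a,b → push 5,19. Stack: [5, 19]
COMPARE_OP bool(==) → 5 vs 19 = False. Stack: [False]
POP_JUMP_IF_FALSE → pop False; jump. Stack: []
LOAD_FAST_LOAD_FAST b,a → push 19,5. Stack: [19, 5]
BINARY_OP * → 19 * 5 = 95. Stack: [95]
LOAD_FAST_LOAD_FAST a,a → push 5,5. Stack: [95, 5, 5]
BINARY_OP + → 5 + 5 = 10. Stack: [95, 10]
BINARY_OP * → 95 * 10 = 950. Stack: [950]
STORE_FAST n → n=950. Stack: []
LOAD_CONST → push 8. Stack: [8]
STORE_FAST v → v=8. Stack: []
LOAD_FAST v → push 8. Stack: [8]
RETURN_VALUE → return 8.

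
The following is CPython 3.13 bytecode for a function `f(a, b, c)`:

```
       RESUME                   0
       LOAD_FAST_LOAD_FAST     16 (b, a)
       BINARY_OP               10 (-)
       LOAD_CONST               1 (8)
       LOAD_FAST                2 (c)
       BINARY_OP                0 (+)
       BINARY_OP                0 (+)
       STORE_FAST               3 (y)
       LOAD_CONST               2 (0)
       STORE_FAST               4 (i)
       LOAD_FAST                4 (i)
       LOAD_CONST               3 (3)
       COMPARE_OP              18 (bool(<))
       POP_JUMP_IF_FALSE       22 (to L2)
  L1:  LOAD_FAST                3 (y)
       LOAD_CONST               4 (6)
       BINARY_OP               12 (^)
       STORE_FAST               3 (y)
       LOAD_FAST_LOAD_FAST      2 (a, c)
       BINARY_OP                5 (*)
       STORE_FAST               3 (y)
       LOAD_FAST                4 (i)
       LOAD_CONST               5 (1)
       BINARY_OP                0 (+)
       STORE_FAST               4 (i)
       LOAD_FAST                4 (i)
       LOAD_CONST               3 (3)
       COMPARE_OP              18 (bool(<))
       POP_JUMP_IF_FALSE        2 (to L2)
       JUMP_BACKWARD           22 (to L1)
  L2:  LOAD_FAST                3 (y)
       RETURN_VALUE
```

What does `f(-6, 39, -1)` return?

6

LOAD_FAST_LOAD_FAST b,a → push 39,-6. Stack: [39, -6]
BINARY_OP - → 39 - -6 = 45. Stack: [45]
LOAD_CONST → push 8. Stack: [45, 8]
LOAD_FAST c → push -1. Stack: [45, 8, -1]
BINARY_OP + → 8 + -1 = 7. Stack: [45, 7]
BINARY_OP + → 45 + 7 = 52. Stack: [52]
STORE_FAST y → y=52. Stack: []
LOAD_CONST → push 0. Stack: [0]
STORE_FAST i → i=0. Stack: []
LOAD_FAST i → push 0. Stack: [0]
LOAD_CONST → push 3. Stack: [0, 3]
COMPARE_OP bool(<) → 0 vs 3 = True. Stack: [True]
POP_JUMP_IF_FALSE → pop True; no jump. Stack: []
LOAD_FAST y → push 52. Stack: [52]
LOAD_CONST → push 6. Stack: [52, 6]
BINARY_OP ^ → 52 ^ 6 = 50. Stack: [50]
STORE_FAST y → y=50. Stack: []
LOAD_FAST_LOAD_FAST a,c → push -6,-1. Stack: [-6, -1]
BINARY_OP * → -6 * -1 = 6. Stack: [6]
STORE_FAST y → y=6. Stack: []
LOAD_FAST i → push 0. Stack: [0]
LOAD_CONST → push 1. Stack: [0, 1]
BINARY_OP + → 0 + 1 = 1. Stack: [1]
STORE_FAST i → i=1. Stack: []
LOAD_FAST i → push 1. Stack: [1]
LOAD_CONST → push 3. Stack: [1, 3]
COMPARE_OP bool(<) → 1 vs 3 = True. Stack: [True]
POP_JUMP_IF_FALSE → pop True; no jump. Stack: []
LOAD_FAST y → push 6. Stack: [6]
LOAD_CONST → push 6. Stack: [6, 6]
BINARY_OP ^ → 6 ^ 6 = 0. Stack: [0]
STORE_FAST y → y=0. Stack: []
LOAD_FAST_LOAD_FAST a,c → push -6,-1. Stack: [-6, -1]
BINARY_OP * → -6 * -1 = 6. Stack: [6]
STORE_FAST y → y=6. Stack: []
LOAD_FAST i → push 1. Stack: [1]
LOAD_CONST → push 1. Stack: [1, 1]
BINARY_OP + → 1 + 1 = 2. Stack: [2]
STORE_FAST i → i=2. Stack: []
LOAD_FAST i → push 2. Stack: [2]
LOAD_CONST → push 3. Stack: [2, 3]
COMPARE_OP bool(<) → 2 vs 3 = True. Stack: [True]
POP_JUMP_IF_FALSE → pop True; no jump. Stack: []
LOAD_FAST y → push 6. Stack: [6]
LOAD_CONST → push 6. Stack: [6, 6]
BINARY_OP ^ → 6 ^ 6 = 0. Stack: [0]
STORE_FAST y → y=0. Stack: []
LOAD_FAST_LOAD_FAST a,c → push -6,-1. Stack: [-6, -1]
BINARY_OP * → -6 * -1 = 6. Stack: [6]
STORE_FAST y → y=6. Stack: []
LOAD_FAST i → push 2. Stack: [2]
LOAD_CONST → push 1. Stack: [2, 1]
BINARY_OP + → 2 + 1 = 3. Stack: [3]
STORE_FAST i → i=3. Stack: []
LOAD_FAST i → push 3. Stack: [3]
LOAD_CONST → push 3. Stack: [3, 3]
COMPARE_OP bool(<) → 3 vs 3 = False. Stack: [False]
POP_JUMP_IF_FALSE → pop False; jump. Stack: []
LOAD_FAST y → push 6. Stack: [6]
RETURN_VALUE → return 6.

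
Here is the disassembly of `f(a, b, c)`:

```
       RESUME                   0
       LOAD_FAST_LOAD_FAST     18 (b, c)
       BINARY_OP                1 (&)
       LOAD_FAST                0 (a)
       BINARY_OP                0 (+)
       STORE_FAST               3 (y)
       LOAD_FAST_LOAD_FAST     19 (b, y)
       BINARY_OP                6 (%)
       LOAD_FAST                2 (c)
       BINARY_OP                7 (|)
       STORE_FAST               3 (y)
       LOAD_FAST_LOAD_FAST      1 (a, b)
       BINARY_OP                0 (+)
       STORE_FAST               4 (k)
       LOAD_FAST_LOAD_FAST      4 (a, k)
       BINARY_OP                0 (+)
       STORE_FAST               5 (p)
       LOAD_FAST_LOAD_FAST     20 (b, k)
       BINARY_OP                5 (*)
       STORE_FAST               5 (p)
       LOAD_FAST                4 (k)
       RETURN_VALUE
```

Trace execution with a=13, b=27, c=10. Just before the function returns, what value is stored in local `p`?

1080

LOAD_FAST_LOAD_FAST b,c → push 27,10. Stack: [27, 10]
BINARY_OP & → 27 & 10 = 10. Stack: [10]
LOAD_FAST a → push 13. Stack: [10, 13]
BINARY_OP + → 10 + 13 = 23. Stack: [23]
STORE_FAST y → y=23. Stack: []
LOAD_FAST_LOAD_FAST b,y → push 27,23. Stack: [27, 23]
BINARY_OP % → 27 % 23 = 4. Stack: [4]
LOAD_FAST c → push 10. Stack: [4, 10]
BINARY_OP | → 4 | 10 = 14. Stack: [14]
STORE_FAST y → y=14. Stack: []
LOAD_FAST_LOAD_FAST a,b → push 13,27. Stack: [13, 27]
BINARY_OP + → 13 + 27 = 40. Stack: [40]
STORE_FAST k → k=40. Stack: []
LOAD_FAST_LOAD_FAST a,k → push 13,40. Stack: [13, 40]
BINARY_OP + → 13 + 40 = 53. Stack: [53]
STORE_FAST p → p=53. Stack: []
LOAD_FAST_LOAD_FAST b,k → push 27,40. Stack: [27, 40]
BINARY_OP * → 27 * 40 = 1080. Stack: [1080]
STORE_FAST p → p=1080. Stack: []
LOAD_FAST k → push 40. Stack: [40]
RETURN_VALUE → return 40.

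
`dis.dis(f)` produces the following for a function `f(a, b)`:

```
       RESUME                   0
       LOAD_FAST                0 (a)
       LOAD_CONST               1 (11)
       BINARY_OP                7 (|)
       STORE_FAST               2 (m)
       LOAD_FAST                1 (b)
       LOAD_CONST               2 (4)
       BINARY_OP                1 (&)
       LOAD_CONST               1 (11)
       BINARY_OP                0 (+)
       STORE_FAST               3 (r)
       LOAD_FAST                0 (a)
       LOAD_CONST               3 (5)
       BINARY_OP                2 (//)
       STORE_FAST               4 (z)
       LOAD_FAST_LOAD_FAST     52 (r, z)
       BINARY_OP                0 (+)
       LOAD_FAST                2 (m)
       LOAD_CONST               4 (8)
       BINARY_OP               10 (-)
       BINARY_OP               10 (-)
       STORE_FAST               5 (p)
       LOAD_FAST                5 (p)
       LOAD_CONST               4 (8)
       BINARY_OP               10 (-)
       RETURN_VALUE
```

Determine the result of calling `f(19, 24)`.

LOAD_FAST a → push 19. Stack: [19]
LOAD_CONST → push 11. Stack: [19, 11]
BINARY_OP | → 19 | 11 = 27. Stack: [27]
STORE_FAST m → m=27. Stack: []
LOAD_FAST b → push 24. Stack: [24]
LOAD_CONST → push 4. Stack: [24, 4]
BINARY_OP & → 24 & 4 = 0. Stack: [0]
LOAD_CONST → push 11. Stack: [0, 11]
BINARY_OP + → 0 + 11 = 11. Stack: [11]
STORE_FAST r → r=11. Stack: []
LOAD_FAST a → push 19. Stack: [19]
LOAD_CONST → push 5. Stack: [19, 5]
BINARY_OP // → 19 // 5 = 3. Stack: [3]
STORE_FAST z → z=3. Stack: []
LOAD_FAST_LOAD_FAST r,z → push 11,3. Stack: [11, 3]
BINARY_OP + → 11 + 3 = 14. Stack: [14]
LOAD_FAST m → push 27. Stack: [14, 27]
LOAD_CONST → push 8. Stack: [14, 27, 8]
BINARY_OP - → 27 - 8 = 19. Stack: [14, 19]
BINARY_OP - → 14 - 19 = -5. Stack: [-5]
STORE_FAST p → p=-5. Stack: []
LOAD_FAST p → push -5. Stack: [-5]
LOAD_CONST → push 8. Stack: [-5, 8]
BINARY_OP - → -5 - 8 = -13. Stack: [-13]
RETURN_VALUE → return -13.

-13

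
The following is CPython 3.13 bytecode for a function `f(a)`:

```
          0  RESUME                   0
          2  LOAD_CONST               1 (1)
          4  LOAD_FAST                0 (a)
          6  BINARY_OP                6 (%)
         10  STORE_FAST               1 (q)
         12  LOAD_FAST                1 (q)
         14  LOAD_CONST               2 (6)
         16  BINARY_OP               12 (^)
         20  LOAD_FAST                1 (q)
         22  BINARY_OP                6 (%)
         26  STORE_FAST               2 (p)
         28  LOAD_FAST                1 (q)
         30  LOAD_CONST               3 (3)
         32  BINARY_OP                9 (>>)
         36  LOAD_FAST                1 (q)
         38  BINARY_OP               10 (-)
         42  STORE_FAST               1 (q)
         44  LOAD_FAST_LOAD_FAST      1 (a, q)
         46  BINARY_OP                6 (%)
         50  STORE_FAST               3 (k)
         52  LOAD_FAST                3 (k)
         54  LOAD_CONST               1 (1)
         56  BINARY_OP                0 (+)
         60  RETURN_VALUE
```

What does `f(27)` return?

LOAD_CONST → push 1. Stack: [1]
LOAD_FAST a → push 27. Stack: [1, 27]
BINARY_OP % → 1 % 27 = 1. Stack: [1]
STORE_FAST q → q=1. Stack: []
LOAD_FAST q → push 1. Stack: [1]
LOAD_CONST → push 6. Stack: [1, 6]
BINARY_OP ^ → 1 ^ 6 = 7. Stack: [7]
LOAD_FAST q → push 1. Stack: [7, 1]
BINARY_OP % → 7 % 1 = 0. Stack: [0]
STORE_FAST p → p=0. Stack: []
LOAD_FAST q → push 1. Stack: [1]
LOAD_CONST → push 3. Stack: [1, 3]
BINARY_OP >> → 1 >> 3 = 0. Stack: [0]
LOAD_FAST q → push 1. Stack: [0, 1]
BINARY_OP - → 0 - 1 = -1. Stack: [-1]
STORE_FAST q → q=-1. Stack: []
LOAD_FAST_LOAD_FAST a,q → push 27,-1. Stack: [27, -1]
BINARY_OP % → 27 % -1 = 0. Stack: [0]
STORE_FAST k → k=0. Stack: []
LOAD_FAST k → push 0. Stack: [0]
LOAD_CONST → push 1. Stack: [0, 1]
BINARY_OP + → 0 + 1 = 1. Stack: [1]
RETURN_VALUE → return 1.

1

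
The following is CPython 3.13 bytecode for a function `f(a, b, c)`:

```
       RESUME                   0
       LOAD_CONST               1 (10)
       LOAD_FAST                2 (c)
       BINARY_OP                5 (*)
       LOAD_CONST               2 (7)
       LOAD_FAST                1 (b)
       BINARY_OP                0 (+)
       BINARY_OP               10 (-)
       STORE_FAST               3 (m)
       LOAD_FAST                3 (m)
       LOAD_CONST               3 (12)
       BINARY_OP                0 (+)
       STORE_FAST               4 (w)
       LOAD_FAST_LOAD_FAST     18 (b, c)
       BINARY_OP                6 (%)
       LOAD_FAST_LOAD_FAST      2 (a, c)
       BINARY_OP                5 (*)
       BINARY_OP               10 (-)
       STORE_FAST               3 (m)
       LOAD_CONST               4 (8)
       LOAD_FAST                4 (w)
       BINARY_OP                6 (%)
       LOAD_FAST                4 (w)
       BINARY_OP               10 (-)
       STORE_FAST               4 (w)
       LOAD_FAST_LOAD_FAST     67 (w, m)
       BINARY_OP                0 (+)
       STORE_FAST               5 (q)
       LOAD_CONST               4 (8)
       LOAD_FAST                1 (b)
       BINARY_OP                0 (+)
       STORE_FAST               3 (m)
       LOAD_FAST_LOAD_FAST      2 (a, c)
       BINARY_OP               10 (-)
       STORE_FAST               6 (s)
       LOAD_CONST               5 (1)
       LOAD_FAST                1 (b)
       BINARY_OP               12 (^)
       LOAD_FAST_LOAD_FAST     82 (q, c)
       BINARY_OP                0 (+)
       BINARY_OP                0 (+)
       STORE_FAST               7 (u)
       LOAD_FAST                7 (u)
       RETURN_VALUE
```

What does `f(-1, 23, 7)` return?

LOAD_CONST → push 10. Stack: [10]
LOAD_FAST c → push 7. Stack: [10, 7]
BINARY_OP * → 10 * 7 = 70. Stack: [70]
LOAD_CONST → push 7. Stack: [70, 7]
LOAD_FAST b → push 23. Stack: [70, 7, 23]
BINARY_OP + → 7 + 23 = 30. Stack: [70, 30]
BINARY_OP - → 70 - 30 = 40. Stack: [40]
STORE_FAST m → m=40. Stack: []
LOAD_FAST m → push 40. Stack: [40]
LOAD_CONST → push 12. Stack: [40, 12]
BINARY_OP + → 40 + 12 = 52. Stack: [52]
STORE_FAST w → w=52. Stack: []
LOAD_FAST_LOAD_FAST b,c → push 23,7. Stack: [23, 7]
BINARY_OP % → 23 % 7 = 2. Stack: [2]
LOAD_FAST_LOAD_FAST a,c → push -1,7. Stack: [2, -1, 7]
BINARY_OP * → -1 * 7 = -7. Stack: [2, -7]
BINARY_OP - → 2 - -7 = 9. Stack: [9]
STORE_FAST m → m=9. Stack: []
LOAD_CONST → push 8. Stack: [8]
LOAD_FAST w → push 52. Stack: [8, 52]
BINARY_OP % → 8 % 52 = 8. Stack: [8]
LOAD_FAST w → push 52. Stack: [8, 52]
BINARY_OP - → 8 - 52 = -44. Stack: [-44]
STORE_FAST w → w=-44. Stack: []
LOAD_FAST_LOAD_FAST w,m → push -44,9. Stack: [-44, 9]
BINARY_OP + → -44 + 9 = -35. Stack: [-35]
STORE_FAST q → q=-35. Stack: []
LOAD_CONST → push 8. Stack: [8]
LOAD_FAST b → push 23. Stack: [8, 23]
BINARY_OP + → 8 + 23 = 31. Stack: [31]
STORE_FAST m → m=31. Stack: []
LOAD_FAST_LOAD_FAST a,c → push -1,7. Stack: [-1, 7]
BINARY_OP - → -1 - 7 = -8. Stack: [-8]
STORE_FAST s → s=-8. Stack: []
LOAD_CONST → push 1. Stack: [1]
LOAD_FAST b → push 23. Stack: [1, 23]
BINARY_OP ^ → 1 ^ 23 = 22. Stack: [22]
LOAD_FAST_LOAD_FAST q,c → push -35,7. Stack: [22, -35, 7]
BINARY_OP + → -35 + 7 = -28. Stack: [22, -28]
BINARY_OP + → 22 + -28 = -6. Stack: [-6]
STORE_FAST u → u=-6. Stack: []
LOAD_FAST u → push -6. Stack: [-6]
RETURN_VALUE → return -6.

-6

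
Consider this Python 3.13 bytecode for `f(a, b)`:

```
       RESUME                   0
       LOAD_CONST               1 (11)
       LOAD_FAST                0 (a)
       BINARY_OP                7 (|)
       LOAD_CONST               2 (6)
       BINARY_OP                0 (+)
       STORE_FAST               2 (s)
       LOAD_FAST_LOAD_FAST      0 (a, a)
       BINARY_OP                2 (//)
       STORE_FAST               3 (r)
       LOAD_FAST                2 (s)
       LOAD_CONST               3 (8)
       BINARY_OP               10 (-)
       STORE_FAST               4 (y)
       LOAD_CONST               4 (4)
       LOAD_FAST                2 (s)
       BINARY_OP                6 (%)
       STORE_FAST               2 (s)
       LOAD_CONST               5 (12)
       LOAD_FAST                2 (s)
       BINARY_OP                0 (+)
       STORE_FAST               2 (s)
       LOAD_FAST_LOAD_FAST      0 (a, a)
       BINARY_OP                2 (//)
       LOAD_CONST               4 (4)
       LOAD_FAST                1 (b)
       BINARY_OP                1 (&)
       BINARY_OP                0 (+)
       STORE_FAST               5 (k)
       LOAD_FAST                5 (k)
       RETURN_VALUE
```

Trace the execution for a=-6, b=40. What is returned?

1

LOAD_CONST → push 11. Stack: [11]
LOAD_FAST a → push -6. Stack: [11, -6]
BINARY_OP | → 11 | -6 = -5. Stack: [-5]
LOAD_CONST → push 6. Stack: [-5, 6]
BINARY_OP + → -5 + 6 = 1. Stack: [1]
STORE_FAST s → s=1. Stack: []
LOAD_FAST_LOAD_FAST a,a → push -6,-6. Stack: [-6, -6]
BINARY_OP // → -6 // -6 = 1. Stack: [1]
STORE_FAST r → r=1. Stack: []
LOAD_FAST s → push 1. Stack: [1]
LOAD_CONST → push 8. Stack: [1, 8]
BINARY_OP - → 1 - 8 = -7. Stack: [-7]
STORE_FAST y → y=-7. Stack: []
LOAD_CONST → push 4. Stack: [4]
LOAD_FAST s → push 1. Stack: [4, 1]
BINARY_OP % → 4 % 1 = 0. Stack: [0]
STORE_FAST s → s=0. Stack: []
LOAD_CONST → push 12. Stack: [12]
LOAD_FAST s → push 0. Stack: [12, 0]
BINARY_OP + → 12 + 0 = 12. Stack: [12]
STORE_FAST s → s=12. Stack: []
LOAD_FAST_LOAD_FAST a,a → push -6,-6. Stack: [-6, -6]
BINARY_OP // → -6 // -6 = 1. Stack: [1]
LOAD_CONST → push 4. Stack: [1, 4]
LOAD_FAST b → push 40. Stack: [1, 4, 40]
BINARY_OP & → 4 & 40 = 0. Stack: [1, 0]
BINARY_OP + → 1 + 0 = 1. Stack: [1]
STORE_FAST k → k=1. Stack: []
LOAD_FAST k → push 1. Stack: [1]
RETURN_VALUE → return 1.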